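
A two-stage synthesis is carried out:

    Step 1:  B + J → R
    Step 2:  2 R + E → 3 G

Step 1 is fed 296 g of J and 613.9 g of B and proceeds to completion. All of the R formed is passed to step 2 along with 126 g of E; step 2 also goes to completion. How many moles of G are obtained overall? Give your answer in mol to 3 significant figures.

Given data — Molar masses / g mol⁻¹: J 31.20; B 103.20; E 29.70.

Step 1:
n(J) = 296.0 / 31.20 = 9.487 mol
n(B) = 613.9 / 103.20 = 5.949 mol
n/ν for J = 9.487/1 = 9.487
n/ν for B = 5.949/1 = 5.949
Smallest n/ν is B → limiting reagent.
n(R) produced = (1/1) × 5.949 = 5.949 mol
Step 2:
n(R) available = 5.949 mol
n(E) = 126.0 / 29.70 = 4.242 mol
n/ν for R = 5.949/2 = 2.975
n/ν for E = 4.242/1 = 4.242
Smallest n/ν is R → limiting reagent.
n(G) = (3/2) × 5.949 = 8.924 mol

8.92 mol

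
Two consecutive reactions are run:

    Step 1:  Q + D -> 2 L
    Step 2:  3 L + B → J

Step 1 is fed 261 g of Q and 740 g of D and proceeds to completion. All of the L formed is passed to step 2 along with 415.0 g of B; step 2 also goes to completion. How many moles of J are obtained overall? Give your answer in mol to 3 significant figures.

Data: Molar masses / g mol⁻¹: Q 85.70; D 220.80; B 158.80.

Step 1:
n(Q) = 261.0 / 85.70 = 3.046 mol
n(D) = 740.0 / 220.80 = 3.351 mol
n/ν for Q = 3.046/1 = 3.046
n/ν for D = 3.351/1 = 3.351
Smallest n/ν is Q → limiting reagent.
n(L) produced = (2/1) × 3.046 = 6.092 mol
Step 2:
n(L) available = 6.092 mol
n(B) = 415.0 / 158.80 = 2.613 mol
n/ν for L = 6.092/3 = 2.031
n/ν for B = 2.613/1 = 2.613
Smallest n/ν is L → limiting reagent.
n(J) = (1/3) × 6.092 = 2.031 mol

2.03 mol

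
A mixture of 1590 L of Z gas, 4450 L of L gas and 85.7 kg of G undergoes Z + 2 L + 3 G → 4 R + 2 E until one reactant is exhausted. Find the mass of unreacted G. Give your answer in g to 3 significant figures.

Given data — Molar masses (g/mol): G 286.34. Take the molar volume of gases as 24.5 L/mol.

30000 g

n(Z) = 1590 / 24.5 = 64.90 mol
n(L) = 4450 / 24.5 = 181.6 mol
n(G) = 85.70×1000 / 286.34 = 299.3 mol
n/ν for Z = 64.90/1 = 64.90
n/ν for L = 181.6/2 = 90.80
n/ν for G = 299.3/3 = 99.77
Smallest n/ν is Z → limiting reagent.
G consumed = (3/1) × 64.90 = 194.7 mol
G remaining = 299.3 − 194.7 = 104.6 mol
mass = 104.6 × 286.34 = 29950 g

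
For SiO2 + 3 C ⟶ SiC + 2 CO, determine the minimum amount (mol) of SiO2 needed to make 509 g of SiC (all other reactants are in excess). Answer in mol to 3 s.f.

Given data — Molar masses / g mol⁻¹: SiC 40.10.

12.7 mol

n(SiC) = 509 / 40.10 = 12.69 mol
n(SiO2) = (1/1) × 12.69 = 12.69 mol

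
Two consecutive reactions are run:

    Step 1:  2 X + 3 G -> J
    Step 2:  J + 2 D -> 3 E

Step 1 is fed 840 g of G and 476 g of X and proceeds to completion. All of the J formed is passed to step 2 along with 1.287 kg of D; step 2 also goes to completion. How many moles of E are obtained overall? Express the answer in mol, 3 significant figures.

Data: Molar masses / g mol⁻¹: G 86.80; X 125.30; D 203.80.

5.70 mol

Step 1:
n(G) = 840.0 / 86.80 = 9.677 mol
n(X) = 476.0 / 125.30 = 3.799 mol
n/ν → G: 3.226, X: 1.900; X is limiting.
n(J) produced = (1/2) × 3.799 = 1.900 mol
Step 2:
n(J) available = 1.900 mol
n(D) = 1.287×1000 / 203.80 = 6.315 mol
n/ν → J: 1.900, D: 3.158; J is limiting.
n(E) = (3/1) × 1.900 = 5.700 mol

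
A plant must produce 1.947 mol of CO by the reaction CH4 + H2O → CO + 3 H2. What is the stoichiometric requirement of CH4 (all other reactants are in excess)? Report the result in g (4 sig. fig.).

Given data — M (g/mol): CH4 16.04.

31.23 g

n(CO) = 1.947 mol
n(CH4) = (1/1) × 1.947 = 1.947 mol
mass = 1.947 × 16.04 = 31.23 g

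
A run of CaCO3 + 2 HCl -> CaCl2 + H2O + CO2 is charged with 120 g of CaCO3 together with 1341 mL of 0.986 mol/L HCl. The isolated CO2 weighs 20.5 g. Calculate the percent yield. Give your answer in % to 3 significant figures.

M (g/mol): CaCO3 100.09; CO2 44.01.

70.5 %

n(CaCO3) = 120.0 / 100.09 = 1.199 mol
n(HCl) = 0.986 × 1341/1000 = 1.322 mol
n/ν for CaCO3 = 1.199/1 = 1.199
n/ν for HCl = 1.322/2 = 0.6610
Smallest n/ν is HCl → limiting reagent.
theoretical n(CO2) = (1/2) × 1.322 = 0.6610 mol → 29.09 g
% yield = 20.5 / 29.09 × 100 = 70.47 %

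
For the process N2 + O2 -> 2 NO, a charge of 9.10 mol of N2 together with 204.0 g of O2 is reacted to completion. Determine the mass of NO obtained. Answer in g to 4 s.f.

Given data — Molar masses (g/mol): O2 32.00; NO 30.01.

n(N2) = 9.100 mol
n(O2) = 204.0 / 32.00 = 6.375 mol
n/ν for N2 = 9.100/1 = 9.100
n/ν for O2 = 6.375/1 = 6.375
Smallest n/ν is O2 → limiting reagent.
n(NO) = (2/1) × 6.375 = 12.75 mol
mass = 12.75 × 30.01 = 382.6 g

382.6 g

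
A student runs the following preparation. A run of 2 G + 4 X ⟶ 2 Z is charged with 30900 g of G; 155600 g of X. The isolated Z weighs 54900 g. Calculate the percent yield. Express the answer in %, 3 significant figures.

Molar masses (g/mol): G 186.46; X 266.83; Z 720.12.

n(G) = 30900 / 186.46 = 165.7 mol
n(X) = 155600 / 266.83 = 583.1 mol
n/ν for G = 165.7/2 = 82.85
n/ν for X = 583.1/4 = 145.8
Smallest n/ν is G → limiting reagent.
theoretical n(Z) = (2/2) × 165.7 = 165.7 mol → 119300 g
% yield = 54900 / 119300 × 100 = 46.02 %

46.0 %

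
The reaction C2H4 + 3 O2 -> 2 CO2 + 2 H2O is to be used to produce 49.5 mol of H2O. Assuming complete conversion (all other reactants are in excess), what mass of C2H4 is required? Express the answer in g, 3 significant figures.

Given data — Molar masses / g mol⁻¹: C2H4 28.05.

n(H2O) = 49.50 mol
n(C2H4) = (1/2) × 49.50 = 24.75 mol
mass = 24.75 × 28.05 = 694.2 g

694 g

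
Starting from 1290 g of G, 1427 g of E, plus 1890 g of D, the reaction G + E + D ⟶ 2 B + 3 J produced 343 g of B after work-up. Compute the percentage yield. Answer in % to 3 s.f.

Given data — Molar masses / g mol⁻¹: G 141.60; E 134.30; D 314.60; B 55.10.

51.8 %

n(G) = 1290 / 141.60 = 9.110 mol
n(E) = 1427 / 134.30 = 10.63 mol
n(D) = 1890 / 314.60 = 6.008 mol
n/ν → G: 9.110, E: 10.63, D: 6.008; D is limiting.
theoretical n(B) = (2/1) × 6.008 = 12.02 mol → 662.3 g
% yield = 343 / 662.3 × 100 = 51.79 %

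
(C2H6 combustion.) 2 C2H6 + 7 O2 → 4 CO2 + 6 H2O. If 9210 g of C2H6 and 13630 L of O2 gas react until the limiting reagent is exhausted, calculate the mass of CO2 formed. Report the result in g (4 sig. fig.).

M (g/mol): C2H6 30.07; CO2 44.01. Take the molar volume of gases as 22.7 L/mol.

n(C2H6) = 9210 / 30.07 = 306.3 mol
n(O2) = 13630 / 22.7 = 600.4 mol
n/ν for C2H6 = 306.3/2 = 153.2
n/ν for O2 = 600.4/7 = 85.77
Smallest n/ν is O2 → limiting reagent.
n(CO2) = (4/7) × 600.4 = 343.1 mol
mass = 343.1 × 44.01 = 15100 g

15100 g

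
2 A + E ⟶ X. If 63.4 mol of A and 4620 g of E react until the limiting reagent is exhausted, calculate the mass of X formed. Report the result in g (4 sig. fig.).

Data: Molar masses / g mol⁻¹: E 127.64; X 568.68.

n(A) = 63.40 mol
n(E) = 4620 / 127.64 = 36.20 mol
n/ν for A = 63.40/2 = 31.70
n/ν for E = 36.20/1 = 36.20
Smallest n/ν is A → limiting reagent.
n(X) = (1/2) × 63.40 = 31.70 mol
mass = 31.70 × 568.68 = 18030 g

18030 g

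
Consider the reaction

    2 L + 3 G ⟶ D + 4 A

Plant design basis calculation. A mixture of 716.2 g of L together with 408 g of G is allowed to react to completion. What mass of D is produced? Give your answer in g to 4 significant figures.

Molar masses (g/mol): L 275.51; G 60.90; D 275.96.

n(L) = 716.2 / 275.51 = 2.600 mol
n(G) = 408.0 / 60.90 = 6.700 mol
n/ν for L = 2.600/2 = 1.300
n/ν for G = 6.700/3 = 2.233
Smallest n/ν is L → limiting reagent.
n(D) = (1/2) × 2.600 = 1.300 mol
mass = 1.300 × 275.96 = 358.7 g

358.7 g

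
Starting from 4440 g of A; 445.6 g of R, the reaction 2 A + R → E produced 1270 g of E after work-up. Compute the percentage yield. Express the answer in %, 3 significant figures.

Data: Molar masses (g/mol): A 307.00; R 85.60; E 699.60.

34.9 %

n(A) = 4440 / 307.00 = 14.46 mol
n(R) = 445.6 / 85.60 = 5.206 mol
n/ν → A: 7.230, R: 5.206; R is limiting.
theoretical n(E) = (1/1) × 5.206 = 5.206 mol → 3642 g
% yield = 1270 / 3642 × 100 = 34.87 %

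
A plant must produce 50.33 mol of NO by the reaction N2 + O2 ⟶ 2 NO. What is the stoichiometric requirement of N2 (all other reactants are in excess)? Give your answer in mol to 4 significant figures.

n(NO) = 50.33 mol
n(N2) = (1/2) × 50.33 = 25.17 mol

25.17 mol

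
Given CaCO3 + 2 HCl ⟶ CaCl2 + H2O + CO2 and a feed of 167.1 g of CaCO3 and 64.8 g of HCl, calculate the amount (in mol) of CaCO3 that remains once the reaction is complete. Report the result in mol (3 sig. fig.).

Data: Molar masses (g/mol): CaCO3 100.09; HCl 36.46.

n(CaCO3) = 167.1 / 100.09 = 1.669 mol
n(HCl) = 64.80 / 36.46 = 1.777 mol
n/ν for CaCO3 = 1.669/1 = 1.669
n/ν for HCl = 1.777/2 = 0.8885
Smallest n/ν is HCl → limiting reagent.
CaCO3 consumed = (1/2) × 1.777 = 0.8885 mol
CaCO3 remaining = 1.669 − 0.8885 = 0.7805 mol

0.781 mol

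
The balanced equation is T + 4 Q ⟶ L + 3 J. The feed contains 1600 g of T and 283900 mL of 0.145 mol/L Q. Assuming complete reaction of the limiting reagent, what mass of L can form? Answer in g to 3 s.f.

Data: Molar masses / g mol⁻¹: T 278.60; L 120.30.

n(T) = 1600 / 278.60 = 5.743 mol
n(Q) = 0.145 × 283900/1000 = 41.17 mol
n/ν for T = 5.743/1 = 5.743
n/ν for Q = 41.17/4 = 10.29
Smallest n/ν is T → limiting reagent.
n(L) = (1/1) × 5.743 = 5.743 mol
mass = 5.743 × 120.30 = 690.9 g

691 g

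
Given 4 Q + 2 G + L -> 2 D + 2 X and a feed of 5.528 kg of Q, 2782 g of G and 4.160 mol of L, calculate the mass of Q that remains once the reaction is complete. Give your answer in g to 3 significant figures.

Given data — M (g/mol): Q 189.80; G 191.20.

2370 g

n(Q) = 5.528×1000 / 189.80 = 29.13 mol
n(G) = 2782 / 191.20 = 14.55 mol
n(L) = 4.160 mol
n/ν → Q: 7.283, G: 7.275, L: 4.160; L is limiting.
Q consumed = (4/1) × 4.160 = 16.64 mol
Q remaining = 29.13 − 16.64 = 12.49 mol
mass = 12.49 × 189.80 = 2371 g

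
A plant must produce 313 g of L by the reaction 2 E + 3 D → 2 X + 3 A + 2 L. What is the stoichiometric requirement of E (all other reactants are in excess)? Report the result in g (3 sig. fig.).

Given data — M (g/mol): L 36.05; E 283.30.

n(L) = 313 / 36.05 = 8.682 mol
n(E) = (2/2) × 8.682 = 8.682 mol
mass = 8.682 × 283.30 = 2460 g

2460 g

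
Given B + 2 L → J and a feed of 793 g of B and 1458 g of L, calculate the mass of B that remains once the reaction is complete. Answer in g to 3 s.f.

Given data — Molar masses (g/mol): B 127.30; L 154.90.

n(B) = 793.0 / 127.30 = 6.229 mol
n(L) = 1458 / 154.90 = 9.413 mol
n/ν for B = 6.229/1 = 6.229
n/ν for L = 9.413/2 = 4.707
Smallest n/ν is L → limiting reagent.
B consumed = (1/2) × 9.413 = 4.707 mol
B remaining = 6.229 − 4.707 = 1.522 mol
mass = 1.522 × 127.30 = 193.8 g

194 g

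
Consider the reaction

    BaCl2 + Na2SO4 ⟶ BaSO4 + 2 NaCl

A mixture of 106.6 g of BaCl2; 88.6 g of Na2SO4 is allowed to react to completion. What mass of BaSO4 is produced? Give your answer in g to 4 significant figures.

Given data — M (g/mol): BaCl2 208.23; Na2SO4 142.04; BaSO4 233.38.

n(BaCl2) = 106.6 / 208.23 = 0.5119 mol
n(Na2SO4) = 88.60 / 142.04 = 0.6238 mol
n/ν → BaCl2: 0.5119, Na2SO4: 0.6238; BaCl2 is limiting.
n(BaSO4) = (1/1) × 0.5119 = 0.5119 mol
mass = 0.5119 × 233.38 = 119.5 g

119.5 g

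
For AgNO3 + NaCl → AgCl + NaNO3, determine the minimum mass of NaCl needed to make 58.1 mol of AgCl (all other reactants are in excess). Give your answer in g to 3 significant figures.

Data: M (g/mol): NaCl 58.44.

n(AgCl) = 58.10 mol
n(NaCl) = (1/1) × 58.10 = 58.10 mol
mass = 58.10 × 58.44 = 3395 g

3400 g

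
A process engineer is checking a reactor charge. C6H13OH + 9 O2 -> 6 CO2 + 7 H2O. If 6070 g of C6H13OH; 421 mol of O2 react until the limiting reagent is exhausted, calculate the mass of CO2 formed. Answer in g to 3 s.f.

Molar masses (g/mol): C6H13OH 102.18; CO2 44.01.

n(C6H13OH) = 6070 / 102.18 = 59.40 mol
n(O2) = 421.0 mol
n/ν for C6H13OH = 59.40/1 = 59.40
n/ν for O2 = 421.0/9 = 46.78
Smallest n/ν is O2 → limiting reagent.
n(CO2) = (6/9) × 421.0 = 280.7 mol
mass = 280.7 × 44.01 = 12350 g

12400 g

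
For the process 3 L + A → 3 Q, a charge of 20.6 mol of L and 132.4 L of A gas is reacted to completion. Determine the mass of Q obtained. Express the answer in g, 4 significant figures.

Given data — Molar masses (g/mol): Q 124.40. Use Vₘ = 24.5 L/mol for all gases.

2017 g

n(L) = 20.60 mol
n(A) = 132.4 / 24.5 = 5.404 mol
n/ν for L = 20.60/3 = 6.867
n/ν for A = 5.404/1 = 5.404
Smallest n/ν is A → limiting reagent.
n(Q) = (3/1) × 5.404 = 16.21 mol
mass = 16.21 × 124.40 = 2017 g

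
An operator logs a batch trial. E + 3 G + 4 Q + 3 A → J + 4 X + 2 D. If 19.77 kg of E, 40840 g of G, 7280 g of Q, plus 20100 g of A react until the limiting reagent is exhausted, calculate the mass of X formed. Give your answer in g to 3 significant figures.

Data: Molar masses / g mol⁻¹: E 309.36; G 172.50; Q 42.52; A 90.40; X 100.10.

17100 g

n(E) = 19.77×1000 / 309.36 = 63.91 mol
n(G) = 40840 / 172.50 = 236.8 mol
n(Q) = 7280 / 42.52 = 171.2 mol
n(A) = 20100 / 90.40 = 222.3 mol
n/ν → E: 63.91, G: 78.93, Q: 42.80, A: 74.10; Q is limiting.
n(X) = (4/4) × 171.2 = 171.2 mol
mass = 171.2 × 100.10 = 17140 g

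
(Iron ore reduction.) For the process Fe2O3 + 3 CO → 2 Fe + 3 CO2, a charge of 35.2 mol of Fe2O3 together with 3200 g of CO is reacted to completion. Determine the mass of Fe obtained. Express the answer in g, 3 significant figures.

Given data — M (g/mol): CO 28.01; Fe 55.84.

3930 g

n(Fe2O3) = 35.20 mol
n(CO) = 3200 / 28.01 = 114.2 mol
n/ν for Fe2O3 = 35.20/1 = 35.20
n/ν for CO = 114.2/3 = 38.07
Smallest n/ν is Fe2O3 → limiting reagent.
n(Fe) = (2/1) × 35.20 = 70.40 mol
mass = 70.40 × 55.84 = 3931 g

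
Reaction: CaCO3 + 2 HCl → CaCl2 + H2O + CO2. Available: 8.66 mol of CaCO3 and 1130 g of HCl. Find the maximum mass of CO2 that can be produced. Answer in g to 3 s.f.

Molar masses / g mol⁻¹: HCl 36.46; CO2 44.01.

381 g

n(CaCO3) = 8.660 mol
n(HCl) = 1130 / 36.46 = 30.99 mol
n/ν for CaCO3 = 8.660/1 = 8.660
n/ν for HCl = 30.99/2 = 15.50
Smallest n/ν is CaCO3 → limiting reagent.
n(CO2) = (1/1) × 8.660 = 8.660 mol
mass = 8.660 × 44.01 = 381.1 g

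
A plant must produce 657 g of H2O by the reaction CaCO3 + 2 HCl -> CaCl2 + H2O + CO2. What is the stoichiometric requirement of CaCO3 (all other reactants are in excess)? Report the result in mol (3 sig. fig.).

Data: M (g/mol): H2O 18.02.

36.5 mol

n(H2O) = 657 / 18.02 = 36.46 mol
n(CaCO3) = (1/1) × 36.46 = 36.46 mol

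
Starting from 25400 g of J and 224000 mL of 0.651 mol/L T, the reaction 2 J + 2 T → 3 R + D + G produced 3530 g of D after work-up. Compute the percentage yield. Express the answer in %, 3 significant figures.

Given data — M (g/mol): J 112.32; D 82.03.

59.0 %

n(J) = 25400 / 112.32 = 226.1 mol
n(T) = 0.651 × 224000/1000 = 145.8 mol
n/ν for J = 226.1/2 = 113.1
n/ν for T = 145.8/2 = 72.90
Smallest n/ν is T → limiting reagent.
theoretical n(D) = (1/2) × 145.8 = 72.90 mol → 5980 g
% yield = 3530 / 5980 × 100 = 59.03 %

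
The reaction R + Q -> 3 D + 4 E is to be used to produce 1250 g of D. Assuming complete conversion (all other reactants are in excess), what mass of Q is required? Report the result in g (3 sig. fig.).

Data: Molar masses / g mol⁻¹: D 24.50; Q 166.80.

n(D) = 1250 / 24.50 = 51.02 mol
n(Q) = (1/3) × 51.02 = 17.01 mol
mass = 17.01 × 166.80 = 2837 g

2840 g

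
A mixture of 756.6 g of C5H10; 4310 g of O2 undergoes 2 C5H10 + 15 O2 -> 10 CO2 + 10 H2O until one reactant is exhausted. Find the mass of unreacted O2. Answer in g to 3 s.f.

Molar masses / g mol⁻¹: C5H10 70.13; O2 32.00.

1720 g

n(C5H10) = 756.6 / 70.13 = 10.79 mol
n(O2) = 4310 / 32.00 = 134.7 mol
n/ν for C5H10 = 10.79/2 = 5.395
n/ν for O2 = 134.7/15 = 8.980
Smallest n/ν is C5H10 → limiting reagent.
O2 consumed = (15/2) × 10.79 = 80.93 mol
O2 remaining = 134.7 − 80.93 = 53.77 mol
mass = 53.77 × 32.00 = 1721 g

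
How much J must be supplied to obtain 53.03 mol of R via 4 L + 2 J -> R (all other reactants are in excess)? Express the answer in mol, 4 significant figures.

n(R) = 53.03 mol
n(J) = (2/1) × 53.03 = 106.1 mol

106.1 mol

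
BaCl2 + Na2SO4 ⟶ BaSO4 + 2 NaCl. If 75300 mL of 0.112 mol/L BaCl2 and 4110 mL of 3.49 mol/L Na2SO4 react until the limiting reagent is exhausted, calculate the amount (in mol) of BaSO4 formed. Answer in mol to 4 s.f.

n(BaCl2) = 0.112 × 75300/1000 = 8.434 mol
n(Na2SO4) = 3.49 × 4110/1000 = 14.34 mol
n/ν for BaCl2 = 8.434/1 = 8.434
n/ν for Na2SO4 = 14.34/1 = 14.34
Smallest n/ν is BaCl2 → limiting reagent.
n(BaSO4) = (1/1) × 8.434 = 8.434 mol

8.434 mol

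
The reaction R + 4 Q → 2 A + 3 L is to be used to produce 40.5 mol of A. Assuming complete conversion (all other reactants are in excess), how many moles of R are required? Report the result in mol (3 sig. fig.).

20.3 mol

n(A) = 40.50 mol
n(R) = (1/2) × 40.50 = 20.25 mol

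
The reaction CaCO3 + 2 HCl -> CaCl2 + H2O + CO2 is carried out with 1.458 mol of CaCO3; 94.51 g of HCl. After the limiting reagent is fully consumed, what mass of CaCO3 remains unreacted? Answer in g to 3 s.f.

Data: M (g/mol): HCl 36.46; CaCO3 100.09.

n(CaCO3) = 1.458 mol
n(HCl) = 94.51 / 36.46 = 2.592 mol
n/ν for CaCO3 = 1.458/1 = 1.458
n/ν for HCl = 2.592/2 = 1.296
Smallest n/ν is HCl → limiting reagent.
CaCO3 consumed = (1/2) × 2.592 = 1.296 mol
CaCO3 remaining = 1.458 − 1.296 = 0.1620 mol
mass = 0.1620 × 100.09 = 16.21 g

16.2 g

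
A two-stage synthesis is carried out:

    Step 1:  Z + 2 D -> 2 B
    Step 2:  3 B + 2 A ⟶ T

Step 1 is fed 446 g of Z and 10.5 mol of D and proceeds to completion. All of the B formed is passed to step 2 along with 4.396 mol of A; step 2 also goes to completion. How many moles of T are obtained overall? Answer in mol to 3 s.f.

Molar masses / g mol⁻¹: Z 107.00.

Step 1:
n(Z) = 446.0 / 107.00 = 4.168 mol
n(D) = 10.50 mol
n/ν for Z = 4.168/1 = 4.168
n/ν for D = 10.50/2 = 5.250
Smallest n/ν is Z → limiting reagent.
n(B) produced = (2/1) × 4.168 = 8.336 mol
Step 2:
n(B) available = 8.336 mol
n(A) = 4.396 mol
n/ν for B = 8.336/3 = 2.779
n/ν for A = 4.396/2 = 2.198
Smallest n/ν is A → limiting reagent.
n(T) = (1/2) × 4.396 = 2.198 mol

2.20 mol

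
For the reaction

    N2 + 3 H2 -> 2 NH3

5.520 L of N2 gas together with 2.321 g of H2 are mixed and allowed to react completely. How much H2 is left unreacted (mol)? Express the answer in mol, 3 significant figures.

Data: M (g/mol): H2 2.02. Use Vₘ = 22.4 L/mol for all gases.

n(N2) = 5.520 / 22.4 = 0.2464 mol
n(H2) = 2.321 / 2.02 = 1.149 mol
n/ν → N2: 0.2464, H2: 0.3830; N2 is limiting.
H2 consumed = (3/1) × 0.2464 = 0.7392 mol
H2 remaining = 1.149 − 0.7392 = 0.4098 mol

0.410 mol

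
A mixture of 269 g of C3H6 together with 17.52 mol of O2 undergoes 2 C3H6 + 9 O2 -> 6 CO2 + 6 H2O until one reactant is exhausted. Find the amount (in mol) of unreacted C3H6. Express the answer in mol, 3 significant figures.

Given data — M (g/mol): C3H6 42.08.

n(C3H6) = 269.0 / 42.08 = 6.393 mol
n(O2) = 17.52 mol
n/ν → C3H6: 3.197, O2: 1.947; O2 is limiting.
C3H6 consumed = (2/9) × 17.52 = 3.893 mol
C3H6 remaining = 6.393 − 3.893 = 2.500 mol

2.50 mol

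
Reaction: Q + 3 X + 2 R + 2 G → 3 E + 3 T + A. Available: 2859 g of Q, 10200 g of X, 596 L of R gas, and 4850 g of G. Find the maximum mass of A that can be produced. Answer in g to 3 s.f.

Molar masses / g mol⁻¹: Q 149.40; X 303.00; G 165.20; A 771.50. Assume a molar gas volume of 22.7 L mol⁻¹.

n(Q) = 2859 / 149.40 = 19.14 mol
n(X) = 10200 / 303.00 = 33.66 mol
n(R) = 596.0 / 22.7 = 26.26 mol
n(G) = 4850 / 165.20 = 29.36 mol
n/ν for Q = 19.14/1 = 19.14
n/ν for X = 33.66/3 = 11.22
n/ν for R = 26.26/2 = 13.13
n/ν for G = 29.36/2 = 14.68
Smallest n/ν is X → limiting reagent.
n(A) = (1/3) × 33.66 = 11.22 mol
mass = 11.22 × 771.50 = 8656 g

8660 g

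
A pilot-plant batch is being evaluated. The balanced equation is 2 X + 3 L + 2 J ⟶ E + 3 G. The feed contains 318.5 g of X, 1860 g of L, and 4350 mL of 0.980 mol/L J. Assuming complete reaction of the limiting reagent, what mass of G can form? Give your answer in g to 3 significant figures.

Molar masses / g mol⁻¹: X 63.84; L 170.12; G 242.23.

1550 g

n(X) = 318.5 / 63.84 = 4.989 mol
n(L) = 1860 / 170.12 = 10.93 mol
n(J) = 0.980 × 4350/1000 = 4.263 mol
n/ν for X = 4.989/2 = 2.495
n/ν for L = 10.93/3 = 3.643
n/ν for J = 4.263/2 = 2.132
Smallest n/ν is J → limiting reagent.
n(G) = (3/2) × 4.263 = 6.395 mol
mass = 6.395 × 242.23 = 1549 g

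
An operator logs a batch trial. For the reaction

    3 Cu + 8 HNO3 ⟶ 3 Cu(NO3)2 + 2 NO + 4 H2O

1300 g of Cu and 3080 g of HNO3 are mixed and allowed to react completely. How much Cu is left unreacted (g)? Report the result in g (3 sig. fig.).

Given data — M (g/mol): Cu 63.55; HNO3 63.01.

135 g

n(Cu) = 1300 / 63.55 = 20.46 mol
n(HNO3) = 3080 / 63.01 = 48.88 mol
n/ν for Cu = 20.46/3 = 6.820
n/ν for HNO3 = 48.88/8 = 6.110
Smallest n/ν is HNO3 → limiting reagent.
Cu consumed = (3/8) × 48.88 = 18.33 mol
Cu remaining = 20.46 − 18.33 = 2.130 mol
mass = 2.130 × 63.55 = 135.4 g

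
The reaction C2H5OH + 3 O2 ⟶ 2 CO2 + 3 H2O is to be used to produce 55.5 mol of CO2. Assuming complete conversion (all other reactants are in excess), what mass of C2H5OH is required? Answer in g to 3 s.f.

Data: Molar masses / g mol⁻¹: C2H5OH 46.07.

n(CO2) = 55.50 mol
n(C2H5OH) = (1/2) × 55.50 = 27.75 mol
mass = 27.75 × 46.07 = 1278 g

1280 g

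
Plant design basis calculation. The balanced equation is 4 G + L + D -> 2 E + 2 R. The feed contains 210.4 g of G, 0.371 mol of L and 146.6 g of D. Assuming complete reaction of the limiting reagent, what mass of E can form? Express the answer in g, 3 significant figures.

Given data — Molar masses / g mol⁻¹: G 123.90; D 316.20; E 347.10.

n(G) = 210.4 / 123.90 = 1.698 mol
n(L) = 0.3710 mol
n(D) = 146.6 / 316.20 = 0.4636 mol
n/ν → G: 0.4245, L: 0.3710, D: 0.4636; L is limiting.
n(E) = (2/1) × 0.3710 = 0.7420 mol
mass = 0.7420 × 347.10 = 257.5 g

258 g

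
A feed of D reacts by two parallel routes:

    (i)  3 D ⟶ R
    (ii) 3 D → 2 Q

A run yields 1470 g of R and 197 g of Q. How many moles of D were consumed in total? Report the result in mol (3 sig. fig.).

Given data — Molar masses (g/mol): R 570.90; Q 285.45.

n(R) = 1470 / 570.90 = 2.575 mol
n(Q) = 197 / 285.45 = 0.6901 mol
n(D) via (i) = (3/1)×2.575 = 7.725 mol
n(D) via (ii) = (3/2)×0.6901 = 1.035 mol
total n(D) = 7.725 + 1.035 = 8.760 mol

8.76 mol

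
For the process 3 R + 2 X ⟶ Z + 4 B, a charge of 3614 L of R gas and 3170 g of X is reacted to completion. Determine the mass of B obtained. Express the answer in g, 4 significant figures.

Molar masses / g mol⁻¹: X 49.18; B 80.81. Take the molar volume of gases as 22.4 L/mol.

n(R) = 3614 / 22.4 = 161.3 mol
n(X) = 3170 / 49.18 = 64.46 mol
n/ν for R = 161.3/3 = 53.77
n/ν for X = 64.46/2 = 32.23
Smallest n/ν is X → limiting reagent.
n(B) = (4/2) × 64.46 = 128.9 mol
mass = 128.9 × 80.81 = 10420 g

10420 g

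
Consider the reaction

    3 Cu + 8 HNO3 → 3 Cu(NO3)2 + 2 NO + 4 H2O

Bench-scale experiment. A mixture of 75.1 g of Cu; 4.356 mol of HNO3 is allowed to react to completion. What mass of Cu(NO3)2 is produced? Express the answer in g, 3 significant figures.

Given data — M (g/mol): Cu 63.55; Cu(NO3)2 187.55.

222 g

n(Cu) = 75.10 / 63.55 = 1.182 mol
n(HNO3) = 4.356 mol
n/ν for Cu = 1.182/3 = 0.3940
n/ν for HNO3 = 4.356/8 = 0.5445
Smallest n/ν is Cu → limiting reagent.
n(Cu(NO3)2) = (3/3) × 1.182 = 1.182 mol
mass = 1.182 × 187.55 = 221.7 g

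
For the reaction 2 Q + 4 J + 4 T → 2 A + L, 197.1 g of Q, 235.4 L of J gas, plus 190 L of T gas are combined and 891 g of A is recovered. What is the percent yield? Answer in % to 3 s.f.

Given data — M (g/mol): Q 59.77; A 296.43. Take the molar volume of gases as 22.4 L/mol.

91.1 %

n(Q) = 197.1 / 59.77 = 3.298 mol
n(J) = 235.4 / 22.4 = 10.51 mol
n(T) = 190.0 / 22.4 = 8.482 mol
n/ν → Q: 1.649, J: 2.628, T: 2.121; Q is limiting.
theoretical n(A) = (2/2) × 3.298 = 3.298 mol → 977.6 g
% yield = 891 / 977.6 × 100 = 91.14 %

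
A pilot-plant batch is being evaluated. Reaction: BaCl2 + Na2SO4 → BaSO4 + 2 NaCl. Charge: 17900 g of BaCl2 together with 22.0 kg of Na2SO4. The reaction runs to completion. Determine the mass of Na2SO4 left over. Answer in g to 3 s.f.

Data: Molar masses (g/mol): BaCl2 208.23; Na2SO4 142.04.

n(BaCl2) = 17900 / 208.23 = 85.96 mol
n(Na2SO4) = 22.00×1000 / 142.04 = 154.9 mol
n/ν for BaCl2 = 85.96/1 = 85.96
n/ν for Na2SO4 = 154.9/1 = 154.9
Smallest n/ν is BaCl2 → limiting reagent.
Na2SO4 consumed = (1/1) × 85.96 = 85.96 mol
Na2SO4 remaining = 154.9 − 85.96 = 68.94 mol
mass = 68.94 × 142.04 = 9792 g

9790 g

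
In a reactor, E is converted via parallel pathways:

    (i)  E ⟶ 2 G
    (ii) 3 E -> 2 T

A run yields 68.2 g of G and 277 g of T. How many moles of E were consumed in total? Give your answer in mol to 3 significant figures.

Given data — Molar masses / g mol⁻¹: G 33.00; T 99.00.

5.23 mol

n(G) = 68.2 / 33.00 = 2.067 mol
n(T) = 277 / 99.00 = 2.798 mol
n(E) via (i) = (1/2)×2.067 = 1.034 mol
n(E) via (ii) = (3/2)×2.798 = 4.197 mol
total n(E) = 1.034 + 4.197 = 5.231 mol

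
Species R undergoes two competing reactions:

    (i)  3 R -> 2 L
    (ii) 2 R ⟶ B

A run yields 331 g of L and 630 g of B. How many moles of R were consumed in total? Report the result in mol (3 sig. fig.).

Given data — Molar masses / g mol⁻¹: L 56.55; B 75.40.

25.5 mol

n(L) = 331 / 56.55 = 5.853 mol
n(B) = 630 / 75.40 = 8.355 mol
n(R) via (i) = (3/2)×5.853 = 8.780 mol
n(R) via (ii) = (2/1)×8.355 = 16.71 mol
total n(R) = 8.780 + 16.71 = 25.49 mol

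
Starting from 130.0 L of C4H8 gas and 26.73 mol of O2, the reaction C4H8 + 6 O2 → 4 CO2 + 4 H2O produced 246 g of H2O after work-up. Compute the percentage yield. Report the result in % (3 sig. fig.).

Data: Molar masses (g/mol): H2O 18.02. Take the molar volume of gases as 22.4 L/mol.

n(C4H8) = 130.0 / 22.4 = 5.804 mol
n(O2) = 26.73 mol
n/ν for C4H8 = 5.804/1 = 5.804
n/ν for O2 = 26.73/6 = 4.455
Smallest n/ν is O2 → limiting reagent.
theoretical n(H2O) = (4/6) × 26.73 = 17.82 mol → 321.1 g
% yield = 246 / 321.1 × 100 = 76.61 %

76.6 %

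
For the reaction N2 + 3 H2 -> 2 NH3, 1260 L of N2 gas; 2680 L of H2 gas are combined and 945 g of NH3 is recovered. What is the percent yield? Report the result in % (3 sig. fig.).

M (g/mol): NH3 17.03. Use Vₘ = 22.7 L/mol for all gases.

70.5 %

n(N2) = 1260 / 22.7 = 55.51 mol
n(H2) = 2680 / 22.7 = 118.1 mol
n/ν for N2 = 55.51/1 = 55.51
n/ν for H2 = 118.1/3 = 39.37
Smallest n/ν is H2 → limiting reagent.
theoretical n(NH3) = (2/3) × 118.1 = 78.73 mol → 1341 g
% yield = 945 / 1341 × 100 = 70.47 %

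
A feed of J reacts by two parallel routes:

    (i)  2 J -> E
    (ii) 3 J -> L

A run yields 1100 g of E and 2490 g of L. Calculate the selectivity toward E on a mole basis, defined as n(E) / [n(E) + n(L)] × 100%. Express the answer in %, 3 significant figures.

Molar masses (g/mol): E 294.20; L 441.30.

39.9 %

n(E) = 1100 / 294.20 = 3.739 mol
n(L) = 2490 / 441.30 = 5.642 mol
selectivity = 3.739/(3.739+5.642) × 100 = 39.86 %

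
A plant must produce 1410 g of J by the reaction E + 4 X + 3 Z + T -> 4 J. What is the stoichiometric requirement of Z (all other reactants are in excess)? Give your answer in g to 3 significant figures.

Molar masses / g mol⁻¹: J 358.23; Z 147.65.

n(J) = 1410 / 358.23 = 3.936 mol
n(Z) = (3/4) × 3.936 = 2.952 mol
mass = 2.952 × 147.65 = 435.9 g

436 g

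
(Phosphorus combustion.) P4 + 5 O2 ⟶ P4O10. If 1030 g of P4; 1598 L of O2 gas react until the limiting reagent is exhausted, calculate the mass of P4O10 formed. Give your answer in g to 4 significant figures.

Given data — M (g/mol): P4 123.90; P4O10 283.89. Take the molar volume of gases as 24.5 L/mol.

2360 g

n(P4) = 1030 / 123.90 = 8.313 mol
n(O2) = 1598 / 24.5 = 65.22 mol
n/ν for P4 = 8.313/1 = 8.313
n/ν for O2 = 65.22/5 = 13.04
Smallest n/ν is P4 → limiting reagent.
n(P4O10) = (1/1) × 8.313 = 8.313 mol
mass = 8.313 × 283.89 = 2360 g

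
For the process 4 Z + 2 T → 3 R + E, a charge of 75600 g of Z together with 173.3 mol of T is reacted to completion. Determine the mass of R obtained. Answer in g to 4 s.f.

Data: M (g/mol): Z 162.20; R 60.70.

n(Z) = 75600 / 162.20 = 466.1 mol
n(T) = 173.3 mol
n/ν for Z = 466.1/4 = 116.5
n/ν for T = 173.3/2 = 86.65
Smallest n/ν is T → limiting reagent.
n(R) = (3/2) × 173.3 = 260.0 mol
mass = 260.0 × 60.70 = 15780 g

15780 g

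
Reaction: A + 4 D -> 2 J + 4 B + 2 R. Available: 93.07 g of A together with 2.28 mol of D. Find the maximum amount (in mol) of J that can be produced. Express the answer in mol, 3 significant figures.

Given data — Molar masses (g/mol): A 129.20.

n(A) = 93.07 / 129.20 = 0.7204 mol
n(D) = 2.280 mol
n/ν for A = 0.7204/1 = 0.7204
n/ν for D = 2.280/4 = 0.5700
Smallest n/ν is D → limiting reagent.
n(J) = (2/4) × 2.280 = 1.140 mol

1.14 mol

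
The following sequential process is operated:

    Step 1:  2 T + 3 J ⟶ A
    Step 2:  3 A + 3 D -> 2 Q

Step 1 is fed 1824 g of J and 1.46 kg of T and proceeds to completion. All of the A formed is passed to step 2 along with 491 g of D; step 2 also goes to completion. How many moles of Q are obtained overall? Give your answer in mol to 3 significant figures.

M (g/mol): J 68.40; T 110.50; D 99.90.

Step 1:
n(J) = 1824 / 68.40 = 26.67 mol
n(T) = 1.460×1000 / 110.50 = 13.21 mol
n/ν for J = 26.67/3 = 8.890
n/ν for T = 13.21/2 = 6.605
Smallest n/ν is T → limiting reagent.
n(A) produced = (1/2) × 13.21 = 6.605 mol
Step 2:
n(A) available = 6.605 mol
n(D) = 491.0 / 99.90 = 4.915 mol
n/ν for A = 6.605/3 = 2.202
n/ν for D = 4.915/3 = 1.638
Smallest n/ν is D → limiting reagent.
n(Q) = (2/3) × 4.915 = 3.277 mol

3.28 mol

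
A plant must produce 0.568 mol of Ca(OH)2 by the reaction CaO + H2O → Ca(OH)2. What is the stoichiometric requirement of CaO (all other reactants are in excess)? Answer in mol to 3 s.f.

n(Ca(OH)2) = 0.5680 mol
n(CaO) = (1/1) × 0.5680 = 0.5680 mol

0.568 mol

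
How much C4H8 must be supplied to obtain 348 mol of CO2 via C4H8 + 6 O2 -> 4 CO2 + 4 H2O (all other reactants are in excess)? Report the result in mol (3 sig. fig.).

n(CO2) = 348.0 mol
n(C4H8) = (1/4) × 348.0 = 87.00 mol

87.0 mol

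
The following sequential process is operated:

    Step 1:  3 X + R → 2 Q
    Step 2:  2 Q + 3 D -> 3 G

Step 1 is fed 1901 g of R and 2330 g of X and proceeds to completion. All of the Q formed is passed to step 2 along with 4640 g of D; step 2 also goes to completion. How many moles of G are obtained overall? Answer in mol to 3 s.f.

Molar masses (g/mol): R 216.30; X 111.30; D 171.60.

20.9 mol

Step 1:
n(R) = 1901 / 216.30 = 8.789 mol
n(X) = 2330 / 111.30 = 20.93 mol
n/ν for R = 8.789/1 = 8.789
n/ν for X = 20.93/3 = 6.977
Smallest n/ν is X → limiting reagent.
n(Q) produced = (2/3) × 20.93 = 13.95 mol
Step 2:
n(Q) available = 13.95 mol
n(D) = 4640 / 171.60 = 27.04 mol
n/ν for Q = 13.95/2 = 6.975
n/ν for D = 27.04/3 = 9.013
Smallest n/ν is Q → limiting reagent.
n(G) = (3/2) × 13.95 = 20.93 mol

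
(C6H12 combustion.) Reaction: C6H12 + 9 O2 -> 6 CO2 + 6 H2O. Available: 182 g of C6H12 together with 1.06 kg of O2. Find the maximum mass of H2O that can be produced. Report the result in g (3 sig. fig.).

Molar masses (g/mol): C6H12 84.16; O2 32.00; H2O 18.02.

234 g

n(C6H12) = 182.0 / 84.16 = 2.163 mol
n(O2) = 1.060×1000 / 32.00 = 33.13 mol
n/ν for C6H12 = 2.163/1 = 2.163
n/ν for O2 = 33.13/9 = 3.681
Smallest n/ν is C6H12 → limiting reagent.
n(H2O) = (6/1) × 2.163 = 12.98 mol
mass = 12.98 × 18.02 = 233.9 g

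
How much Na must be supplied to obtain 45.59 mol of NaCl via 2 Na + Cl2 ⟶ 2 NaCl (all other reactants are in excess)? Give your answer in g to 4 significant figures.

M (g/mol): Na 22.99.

n(NaCl) = 45.59 mol
n(Na) = (2/2) × 45.59 = 45.59 mol
mass = 45.59 × 22.99 = 1048 g

1048 g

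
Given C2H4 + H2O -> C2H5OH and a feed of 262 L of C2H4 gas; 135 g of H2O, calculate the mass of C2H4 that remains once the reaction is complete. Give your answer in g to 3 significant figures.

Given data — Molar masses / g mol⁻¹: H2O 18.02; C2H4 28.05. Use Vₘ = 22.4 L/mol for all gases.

n(C2H4) = 262.0 / 22.4 = 11.70 mol
n(H2O) = 135.0 / 18.02 = 7.492 mol
n/ν for C2H4 = 11.70/1 = 11.70
n/ν for H2O = 7.492/1 = 7.492
Smallest n/ν is H2O → limiting reagent.
C2H4 consumed = (1/1) × 7.492 = 7.492 mol
C2H4 remaining = 11.70 − 7.492 = 4.208 mol
mass = 4.208 × 28.05 = 118.0 g

118 g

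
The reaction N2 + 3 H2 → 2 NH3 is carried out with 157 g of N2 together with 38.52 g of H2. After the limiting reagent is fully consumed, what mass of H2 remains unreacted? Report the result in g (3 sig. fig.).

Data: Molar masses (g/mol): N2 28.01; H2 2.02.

4.55 g

n(N2) = 157.0 / 28.01 = 5.605 mol
n(H2) = 38.52 / 2.02 = 19.07 mol
n/ν for N2 = 5.605/1 = 5.605
n/ν for H2 = 19.07/3 = 6.357
Smallest n/ν is N2 → limiting reagent.
H2 consumed = (3/1) × 5.605 = 16.82 mol
H2 remaining = 19.07 − 16.82 = 2.250 mol
mass = 2.250 × 2.02 = 4.545 g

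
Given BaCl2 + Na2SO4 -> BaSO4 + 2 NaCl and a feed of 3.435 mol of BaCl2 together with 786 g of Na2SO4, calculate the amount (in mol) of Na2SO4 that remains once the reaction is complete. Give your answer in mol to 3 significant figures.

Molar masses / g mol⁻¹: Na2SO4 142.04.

n(BaCl2) = 3.435 mol
n(Na2SO4) = 786.0 / 142.04 = 5.534 mol
n/ν for BaCl2 = 3.435/1 = 3.435
n/ν for Na2SO4 = 5.534/1 = 5.534
Smallest n/ν is BaCl2 → limiting reagent.
Na2SO4 consumed = (1/1) × 3.435 = 3.435 mol
Na2SO4 remaining = 5.534 − 3.435 = 2.099 mol

2.10 mol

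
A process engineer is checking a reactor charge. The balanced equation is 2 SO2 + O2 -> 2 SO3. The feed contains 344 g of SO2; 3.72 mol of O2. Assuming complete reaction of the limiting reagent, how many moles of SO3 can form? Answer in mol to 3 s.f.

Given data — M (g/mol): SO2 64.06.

n(SO2) = 344.0 / 64.06 = 5.370 mol
n(O2) = 3.720 mol
n/ν for SO2 = 5.370/2 = 2.685
n/ν for O2 = 3.720/1 = 3.720
Smallest n/ν is SO2 → limiting reagent.
n(SO3) = (2/2) × 5.370 = 5.370 mol

5.37 mol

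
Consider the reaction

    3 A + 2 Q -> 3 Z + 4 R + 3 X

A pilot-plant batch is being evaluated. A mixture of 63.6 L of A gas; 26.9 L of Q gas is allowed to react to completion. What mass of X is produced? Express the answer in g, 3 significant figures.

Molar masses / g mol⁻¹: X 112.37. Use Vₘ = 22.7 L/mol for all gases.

200 g

n(A) = 63.60 / 22.7 = 2.802 mol
n(Q) = 26.90 / 22.7 = 1.185 mol
n/ν for A = 2.802/3 = 0.9340
n/ν for Q = 1.185/2 = 0.5925
Smallest n/ν is Q → limiting reagent.
n(X) = (3/2) × 1.185 = 1.778 mol
mass = 1.778 × 112.37 = 199.8 g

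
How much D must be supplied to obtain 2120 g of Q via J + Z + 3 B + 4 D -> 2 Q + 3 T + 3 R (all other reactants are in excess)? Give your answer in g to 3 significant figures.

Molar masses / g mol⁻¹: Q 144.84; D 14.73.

n(Q) = 2120 / 144.84 = 14.64 mol
n(D) = (4/2) × 14.64 = 29.28 mol
mass = 29.28 × 14.73 = 431.3 g

431 g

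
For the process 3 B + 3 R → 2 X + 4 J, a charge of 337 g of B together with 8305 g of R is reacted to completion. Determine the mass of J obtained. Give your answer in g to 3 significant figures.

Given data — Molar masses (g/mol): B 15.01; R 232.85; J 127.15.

n(B) = 337.0 / 15.01 = 22.45 mol
n(R) = 8305 / 232.85 = 35.67 mol
n/ν → B: 7.483, R: 11.89; B is limiting.
n(J) = (4/3) × 22.45 = 29.93 mol
mass = 29.93 × 127.15 = 3806 g

3810 g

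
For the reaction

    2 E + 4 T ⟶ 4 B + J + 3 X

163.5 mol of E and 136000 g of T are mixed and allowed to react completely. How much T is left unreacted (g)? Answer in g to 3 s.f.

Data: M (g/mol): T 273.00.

n(E) = 163.5 mol
n(T) = 136000 / 273.00 = 498.2 mol
n/ν for E = 163.5/2 = 81.75
n/ν for T = 498.2/4 = 124.6
Smallest n/ν is E → limiting reagent.
T consumed = (4/2) × 163.5 = 327.0 mol
T remaining = 498.2 − 327.0 = 171.2 mol
mass = 171.2 × 273.00 = 46740 g

46700 g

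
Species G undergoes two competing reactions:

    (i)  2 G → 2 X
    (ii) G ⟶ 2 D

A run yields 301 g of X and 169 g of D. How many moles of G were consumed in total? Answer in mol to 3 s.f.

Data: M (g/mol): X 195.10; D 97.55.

n(X) = 301 / 195.10 = 1.543 mol
n(D) = 169 / 97.55 = 1.732 mol
n(G) via (i) = (2/2)×1.543 = 1.543 mol
n(G) via (ii) = (1/2)×1.732 = 0.8660 mol
total n(G) = 1.543 + 0.8660 = 2.409 mol

2.41 mol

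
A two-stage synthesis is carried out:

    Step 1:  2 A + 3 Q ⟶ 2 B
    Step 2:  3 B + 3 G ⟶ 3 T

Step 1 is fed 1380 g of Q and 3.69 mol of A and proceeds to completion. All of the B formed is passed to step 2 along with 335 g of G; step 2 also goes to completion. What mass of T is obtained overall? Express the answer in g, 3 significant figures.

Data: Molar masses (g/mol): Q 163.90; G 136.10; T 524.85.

1290 g

Step 1:
n(Q) = 1380 / 163.90 = 8.420 mol
n(A) = 3.690 mol
n/ν → Q: 2.807, A: 1.845; A is limiting.
n(B) produced = (2/2) × 3.690 = 3.690 mol
Step 2:
n(B) available = 3.690 mol
n(G) = 335.0 / 136.10 = 2.461 mol
n/ν → B: 1.230, G: 0.8203; G is limiting.
n(T) = (3/3) × 2.461 = 2.461 mol
mass = 2.461 × 524.85 = 1292 g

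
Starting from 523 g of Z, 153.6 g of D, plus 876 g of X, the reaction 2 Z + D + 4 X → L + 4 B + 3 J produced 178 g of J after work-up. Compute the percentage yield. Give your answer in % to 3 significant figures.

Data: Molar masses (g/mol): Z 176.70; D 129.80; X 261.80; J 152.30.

n(Z) = 523.0 / 176.70 = 2.960 mol
n(D) = 153.6 / 129.80 = 1.183 mol
n(X) = 876.0 / 261.80 = 3.346 mol
n/ν → Z: 1.480, D: 1.183, X: 0.8365; X is limiting.
theoretical n(J) = (3/4) × 3.346 = 2.510 mol → 382.3 g
% yield = 178 / 382.3 × 100 = 46.56 %

46.6 %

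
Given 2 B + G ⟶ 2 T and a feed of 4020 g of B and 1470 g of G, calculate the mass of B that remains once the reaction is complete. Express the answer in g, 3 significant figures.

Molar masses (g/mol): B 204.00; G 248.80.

n(B) = 4020 / 204.00 = 19.71 mol
n(G) = 1470 / 248.80 = 5.908 mol
n/ν → B: 9.855, G: 5.908; G is limiting.
B consumed = (2/1) × 5.908 = 11.82 mol
B remaining = 19.71 − 11.82 = 7.890 mol
mass = 7.890 × 204.00 = 1610 g

1610 g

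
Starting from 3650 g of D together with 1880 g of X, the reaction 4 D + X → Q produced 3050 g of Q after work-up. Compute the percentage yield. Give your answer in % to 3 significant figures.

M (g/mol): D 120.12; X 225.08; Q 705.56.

56.9 %

n(D) = 3650 / 120.12 = 30.39 mol
n(X) = 1880 / 225.08 = 8.353 mol
n/ν → D: 7.598, X: 8.353; D is limiting.
theoretical n(Q) = (1/4) × 30.39 = 7.598 mol → 5361 g
% yield = 3050 / 5361 × 100 = 56.89 %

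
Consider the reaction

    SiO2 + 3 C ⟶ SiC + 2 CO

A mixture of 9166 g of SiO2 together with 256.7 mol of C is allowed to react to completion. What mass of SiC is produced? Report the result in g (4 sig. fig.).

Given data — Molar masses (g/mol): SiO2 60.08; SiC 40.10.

3431 g

n(SiO2) = 9166 / 60.08 = 152.6 mol
n(C) = 256.7 mol
n/ν for SiO2 = 152.6/1 = 152.6
n/ν for C = 256.7/3 = 85.57
Smallest n/ν is C → limiting reagent.
n(SiC) = (1/3) × 256.7 = 85.57 mol
mass = 85.57 × 40.10 = 3431 g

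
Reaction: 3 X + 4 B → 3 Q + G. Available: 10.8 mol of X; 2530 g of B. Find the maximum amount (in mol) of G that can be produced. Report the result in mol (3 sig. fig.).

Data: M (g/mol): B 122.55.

3.60 mol

n(X) = 10.80 mol
n(B) = 2530 / 122.55 = 20.64 mol
n/ν for X = 10.80/3 = 3.600
n/ν for B = 20.64/4 = 5.160
Smallest n/ν is X → limiting reagent.
n(G) = (1/3) × 10.80 = 3.600 mol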